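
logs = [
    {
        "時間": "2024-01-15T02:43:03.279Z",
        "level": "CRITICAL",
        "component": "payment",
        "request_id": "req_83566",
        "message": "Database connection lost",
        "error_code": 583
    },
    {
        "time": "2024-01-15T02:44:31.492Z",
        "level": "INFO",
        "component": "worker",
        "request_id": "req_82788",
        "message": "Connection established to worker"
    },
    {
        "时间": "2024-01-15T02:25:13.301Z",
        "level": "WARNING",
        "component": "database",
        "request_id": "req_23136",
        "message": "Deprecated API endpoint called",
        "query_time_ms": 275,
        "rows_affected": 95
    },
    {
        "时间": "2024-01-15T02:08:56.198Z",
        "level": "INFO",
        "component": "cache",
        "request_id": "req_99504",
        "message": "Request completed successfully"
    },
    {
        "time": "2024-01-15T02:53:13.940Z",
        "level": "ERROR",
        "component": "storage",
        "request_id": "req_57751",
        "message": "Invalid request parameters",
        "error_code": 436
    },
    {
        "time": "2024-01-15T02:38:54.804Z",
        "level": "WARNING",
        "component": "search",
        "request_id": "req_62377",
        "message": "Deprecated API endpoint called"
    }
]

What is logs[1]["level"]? "INFO"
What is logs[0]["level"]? "CRITICAL"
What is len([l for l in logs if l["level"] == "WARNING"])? 2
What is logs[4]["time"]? "2024-01-15T02:53:13.940Z"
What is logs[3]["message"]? "Request completed successfully"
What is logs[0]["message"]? "Database connection lost"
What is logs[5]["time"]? "2024-01-15T02:38:54.804Z"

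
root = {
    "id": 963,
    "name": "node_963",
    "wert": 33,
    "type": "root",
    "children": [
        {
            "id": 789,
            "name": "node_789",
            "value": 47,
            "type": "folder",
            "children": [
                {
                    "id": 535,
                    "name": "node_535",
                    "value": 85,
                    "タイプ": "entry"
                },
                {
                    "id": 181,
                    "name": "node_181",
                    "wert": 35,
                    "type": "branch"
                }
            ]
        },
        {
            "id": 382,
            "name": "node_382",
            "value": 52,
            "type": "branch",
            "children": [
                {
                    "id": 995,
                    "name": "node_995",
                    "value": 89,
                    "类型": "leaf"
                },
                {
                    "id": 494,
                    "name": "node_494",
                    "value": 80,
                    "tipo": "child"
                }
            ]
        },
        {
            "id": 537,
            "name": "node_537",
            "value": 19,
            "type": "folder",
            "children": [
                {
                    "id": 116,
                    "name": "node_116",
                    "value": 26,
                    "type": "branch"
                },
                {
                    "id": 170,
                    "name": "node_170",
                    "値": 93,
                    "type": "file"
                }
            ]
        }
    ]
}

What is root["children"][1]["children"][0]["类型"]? "leaf"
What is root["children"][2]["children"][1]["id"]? 170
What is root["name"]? "node_963"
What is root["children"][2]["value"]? 19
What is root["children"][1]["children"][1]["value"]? 80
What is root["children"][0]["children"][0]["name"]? "node_535"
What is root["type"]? "root"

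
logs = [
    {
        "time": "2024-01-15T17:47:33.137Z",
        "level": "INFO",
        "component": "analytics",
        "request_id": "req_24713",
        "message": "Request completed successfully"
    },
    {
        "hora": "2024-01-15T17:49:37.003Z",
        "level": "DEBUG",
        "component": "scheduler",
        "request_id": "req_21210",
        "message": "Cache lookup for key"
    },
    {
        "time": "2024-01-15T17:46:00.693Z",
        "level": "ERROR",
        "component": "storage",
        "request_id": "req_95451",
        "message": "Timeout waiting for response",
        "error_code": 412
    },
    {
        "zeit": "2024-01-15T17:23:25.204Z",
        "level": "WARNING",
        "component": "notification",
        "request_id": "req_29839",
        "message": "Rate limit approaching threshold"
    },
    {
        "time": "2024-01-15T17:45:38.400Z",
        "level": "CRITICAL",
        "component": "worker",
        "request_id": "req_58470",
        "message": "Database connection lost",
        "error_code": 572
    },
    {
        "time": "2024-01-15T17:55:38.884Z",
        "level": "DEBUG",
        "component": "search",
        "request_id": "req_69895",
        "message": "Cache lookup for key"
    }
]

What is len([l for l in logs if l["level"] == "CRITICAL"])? 1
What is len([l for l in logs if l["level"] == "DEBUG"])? 2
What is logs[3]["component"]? "notification"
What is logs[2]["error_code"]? 412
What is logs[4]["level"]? "CRITICAL"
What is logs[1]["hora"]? "2024-01-15T17:49:37.003Z"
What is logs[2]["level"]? "ERROR"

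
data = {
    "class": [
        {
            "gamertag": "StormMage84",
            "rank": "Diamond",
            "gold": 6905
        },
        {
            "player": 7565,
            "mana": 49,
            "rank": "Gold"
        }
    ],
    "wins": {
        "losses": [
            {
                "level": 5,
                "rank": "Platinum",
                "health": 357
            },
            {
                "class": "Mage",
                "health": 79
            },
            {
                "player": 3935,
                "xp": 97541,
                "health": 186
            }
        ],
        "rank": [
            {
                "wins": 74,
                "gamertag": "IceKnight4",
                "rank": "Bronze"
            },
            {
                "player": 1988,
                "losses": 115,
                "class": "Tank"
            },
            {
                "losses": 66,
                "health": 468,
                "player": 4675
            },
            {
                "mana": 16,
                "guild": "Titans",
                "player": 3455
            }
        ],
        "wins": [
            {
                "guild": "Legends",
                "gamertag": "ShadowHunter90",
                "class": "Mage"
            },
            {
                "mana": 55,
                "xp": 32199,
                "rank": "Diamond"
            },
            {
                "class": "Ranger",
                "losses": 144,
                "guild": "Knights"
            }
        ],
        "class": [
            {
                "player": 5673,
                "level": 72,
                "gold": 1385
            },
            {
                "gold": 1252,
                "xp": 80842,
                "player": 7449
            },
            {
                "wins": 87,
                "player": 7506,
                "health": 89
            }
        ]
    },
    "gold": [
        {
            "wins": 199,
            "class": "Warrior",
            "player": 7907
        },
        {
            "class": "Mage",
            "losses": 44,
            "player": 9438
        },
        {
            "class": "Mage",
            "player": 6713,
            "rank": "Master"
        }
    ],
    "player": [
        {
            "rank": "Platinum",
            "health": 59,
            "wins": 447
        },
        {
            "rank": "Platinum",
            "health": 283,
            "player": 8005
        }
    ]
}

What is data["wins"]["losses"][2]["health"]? 186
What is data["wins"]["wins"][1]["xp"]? 32199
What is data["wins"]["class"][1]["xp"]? 80842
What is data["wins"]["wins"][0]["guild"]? "Legends"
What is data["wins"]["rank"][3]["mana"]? 16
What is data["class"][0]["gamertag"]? "StormMage84"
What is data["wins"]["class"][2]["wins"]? 87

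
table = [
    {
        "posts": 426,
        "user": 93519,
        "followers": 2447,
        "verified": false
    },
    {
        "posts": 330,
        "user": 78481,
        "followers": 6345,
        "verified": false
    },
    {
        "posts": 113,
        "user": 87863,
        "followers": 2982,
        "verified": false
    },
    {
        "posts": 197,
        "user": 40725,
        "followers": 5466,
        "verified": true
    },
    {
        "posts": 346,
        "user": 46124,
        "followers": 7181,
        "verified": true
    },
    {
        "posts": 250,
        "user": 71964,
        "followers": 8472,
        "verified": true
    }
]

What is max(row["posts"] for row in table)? 426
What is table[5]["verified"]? True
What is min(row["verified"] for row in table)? False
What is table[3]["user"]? 40725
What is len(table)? 6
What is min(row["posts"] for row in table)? 113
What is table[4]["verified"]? True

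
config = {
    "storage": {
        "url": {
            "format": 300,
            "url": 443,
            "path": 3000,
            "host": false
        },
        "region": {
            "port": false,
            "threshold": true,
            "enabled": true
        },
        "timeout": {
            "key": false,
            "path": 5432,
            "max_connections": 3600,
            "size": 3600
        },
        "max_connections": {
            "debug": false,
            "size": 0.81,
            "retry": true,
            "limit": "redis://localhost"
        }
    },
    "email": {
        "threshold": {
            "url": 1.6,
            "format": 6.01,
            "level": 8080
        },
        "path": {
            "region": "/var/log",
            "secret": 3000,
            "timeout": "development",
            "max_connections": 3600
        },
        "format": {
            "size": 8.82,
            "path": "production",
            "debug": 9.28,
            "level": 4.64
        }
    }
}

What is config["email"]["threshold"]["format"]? 6.01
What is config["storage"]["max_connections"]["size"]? 0.81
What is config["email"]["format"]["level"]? 4.64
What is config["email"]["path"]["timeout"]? "development"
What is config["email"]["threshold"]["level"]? 8080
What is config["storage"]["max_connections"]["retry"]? True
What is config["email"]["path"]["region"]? "/var/log"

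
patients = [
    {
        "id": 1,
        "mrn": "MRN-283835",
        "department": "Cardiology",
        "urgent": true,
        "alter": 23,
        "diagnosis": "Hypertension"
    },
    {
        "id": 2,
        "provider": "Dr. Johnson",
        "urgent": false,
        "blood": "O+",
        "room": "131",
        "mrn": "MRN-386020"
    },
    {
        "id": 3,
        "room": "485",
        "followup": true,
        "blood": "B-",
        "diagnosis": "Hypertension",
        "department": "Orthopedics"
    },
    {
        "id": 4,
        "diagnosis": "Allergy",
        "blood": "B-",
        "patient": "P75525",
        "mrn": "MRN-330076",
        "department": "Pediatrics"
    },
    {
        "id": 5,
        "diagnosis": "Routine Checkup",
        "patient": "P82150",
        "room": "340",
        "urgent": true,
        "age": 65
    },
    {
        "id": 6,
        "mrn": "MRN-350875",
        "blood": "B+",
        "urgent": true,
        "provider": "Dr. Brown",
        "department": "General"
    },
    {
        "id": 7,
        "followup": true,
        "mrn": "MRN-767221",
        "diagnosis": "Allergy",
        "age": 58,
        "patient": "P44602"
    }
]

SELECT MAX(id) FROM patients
7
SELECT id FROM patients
[1, 2, 3, 4, 5, 6, 7]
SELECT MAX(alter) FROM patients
23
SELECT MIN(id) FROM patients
1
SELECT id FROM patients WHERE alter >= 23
[1]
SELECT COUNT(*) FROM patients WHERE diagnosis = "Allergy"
2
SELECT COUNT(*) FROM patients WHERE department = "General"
1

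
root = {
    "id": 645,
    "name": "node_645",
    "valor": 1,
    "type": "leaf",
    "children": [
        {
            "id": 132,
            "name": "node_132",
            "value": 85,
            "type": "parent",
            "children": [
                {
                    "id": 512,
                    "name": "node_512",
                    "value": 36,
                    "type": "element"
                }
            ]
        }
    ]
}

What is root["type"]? "leaf"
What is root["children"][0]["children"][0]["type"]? "element"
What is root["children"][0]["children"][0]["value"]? 36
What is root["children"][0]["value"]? 85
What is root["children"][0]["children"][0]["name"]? "node_512"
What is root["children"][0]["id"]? 132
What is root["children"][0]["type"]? "parent"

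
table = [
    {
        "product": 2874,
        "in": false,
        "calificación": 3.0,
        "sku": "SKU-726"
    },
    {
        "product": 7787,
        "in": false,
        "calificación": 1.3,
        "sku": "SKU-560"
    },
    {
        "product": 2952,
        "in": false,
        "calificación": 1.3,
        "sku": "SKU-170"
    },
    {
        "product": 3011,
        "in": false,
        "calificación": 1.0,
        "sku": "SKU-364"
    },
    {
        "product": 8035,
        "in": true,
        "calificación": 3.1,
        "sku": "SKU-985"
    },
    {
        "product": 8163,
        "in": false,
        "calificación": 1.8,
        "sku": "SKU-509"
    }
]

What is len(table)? 6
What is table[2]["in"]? False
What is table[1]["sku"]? "SKU-560"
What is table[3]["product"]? 3011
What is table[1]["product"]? 7787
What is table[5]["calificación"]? 1.8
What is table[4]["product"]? 8035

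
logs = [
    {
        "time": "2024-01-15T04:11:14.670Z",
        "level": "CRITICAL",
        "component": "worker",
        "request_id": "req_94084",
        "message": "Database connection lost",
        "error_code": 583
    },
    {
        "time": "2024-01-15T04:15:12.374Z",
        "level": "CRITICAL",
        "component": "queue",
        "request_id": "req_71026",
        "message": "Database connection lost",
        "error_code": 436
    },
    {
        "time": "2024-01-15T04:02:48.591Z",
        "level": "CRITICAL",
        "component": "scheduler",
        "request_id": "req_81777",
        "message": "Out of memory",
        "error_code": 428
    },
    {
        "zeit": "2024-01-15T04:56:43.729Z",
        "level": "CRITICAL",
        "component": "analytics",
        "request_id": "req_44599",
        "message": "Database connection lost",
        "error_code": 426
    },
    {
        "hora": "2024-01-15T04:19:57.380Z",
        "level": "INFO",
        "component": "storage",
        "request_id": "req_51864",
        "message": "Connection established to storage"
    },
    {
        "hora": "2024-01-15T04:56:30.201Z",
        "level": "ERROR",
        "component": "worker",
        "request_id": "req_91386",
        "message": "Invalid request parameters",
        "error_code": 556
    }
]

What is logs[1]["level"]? "CRITICAL"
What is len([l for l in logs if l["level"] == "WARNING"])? 0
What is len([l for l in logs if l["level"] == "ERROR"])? 1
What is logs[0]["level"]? "CRITICAL"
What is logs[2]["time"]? "2024-01-15T04:02:48.591Z"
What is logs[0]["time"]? "2024-01-15T04:11:14.670Z"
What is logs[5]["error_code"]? 556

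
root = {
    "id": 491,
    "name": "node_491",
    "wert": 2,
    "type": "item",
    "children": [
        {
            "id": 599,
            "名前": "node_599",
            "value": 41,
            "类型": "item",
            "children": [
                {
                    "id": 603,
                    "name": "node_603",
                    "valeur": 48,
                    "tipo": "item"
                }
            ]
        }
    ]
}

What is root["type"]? "item"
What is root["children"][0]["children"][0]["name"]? "node_603"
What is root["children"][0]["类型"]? "item"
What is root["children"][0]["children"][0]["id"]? 603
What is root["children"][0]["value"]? 41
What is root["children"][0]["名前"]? "node_599"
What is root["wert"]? 2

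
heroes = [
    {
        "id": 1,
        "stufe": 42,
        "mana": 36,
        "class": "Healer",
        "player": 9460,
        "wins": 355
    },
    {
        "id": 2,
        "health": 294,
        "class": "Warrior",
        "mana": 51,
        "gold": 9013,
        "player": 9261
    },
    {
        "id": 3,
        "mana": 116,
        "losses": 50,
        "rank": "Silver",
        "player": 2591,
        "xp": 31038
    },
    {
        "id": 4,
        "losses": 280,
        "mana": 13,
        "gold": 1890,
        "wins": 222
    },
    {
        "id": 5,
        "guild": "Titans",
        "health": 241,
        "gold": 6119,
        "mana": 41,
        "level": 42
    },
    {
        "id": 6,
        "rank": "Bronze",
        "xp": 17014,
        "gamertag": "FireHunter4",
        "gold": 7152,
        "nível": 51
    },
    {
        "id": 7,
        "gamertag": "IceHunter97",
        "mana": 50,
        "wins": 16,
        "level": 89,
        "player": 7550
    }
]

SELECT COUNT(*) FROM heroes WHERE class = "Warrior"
1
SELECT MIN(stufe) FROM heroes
42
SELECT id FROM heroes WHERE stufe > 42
[]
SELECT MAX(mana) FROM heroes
116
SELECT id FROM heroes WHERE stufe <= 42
[1]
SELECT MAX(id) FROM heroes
7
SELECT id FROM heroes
[1, 2, 3, 4, 5, 6, 7]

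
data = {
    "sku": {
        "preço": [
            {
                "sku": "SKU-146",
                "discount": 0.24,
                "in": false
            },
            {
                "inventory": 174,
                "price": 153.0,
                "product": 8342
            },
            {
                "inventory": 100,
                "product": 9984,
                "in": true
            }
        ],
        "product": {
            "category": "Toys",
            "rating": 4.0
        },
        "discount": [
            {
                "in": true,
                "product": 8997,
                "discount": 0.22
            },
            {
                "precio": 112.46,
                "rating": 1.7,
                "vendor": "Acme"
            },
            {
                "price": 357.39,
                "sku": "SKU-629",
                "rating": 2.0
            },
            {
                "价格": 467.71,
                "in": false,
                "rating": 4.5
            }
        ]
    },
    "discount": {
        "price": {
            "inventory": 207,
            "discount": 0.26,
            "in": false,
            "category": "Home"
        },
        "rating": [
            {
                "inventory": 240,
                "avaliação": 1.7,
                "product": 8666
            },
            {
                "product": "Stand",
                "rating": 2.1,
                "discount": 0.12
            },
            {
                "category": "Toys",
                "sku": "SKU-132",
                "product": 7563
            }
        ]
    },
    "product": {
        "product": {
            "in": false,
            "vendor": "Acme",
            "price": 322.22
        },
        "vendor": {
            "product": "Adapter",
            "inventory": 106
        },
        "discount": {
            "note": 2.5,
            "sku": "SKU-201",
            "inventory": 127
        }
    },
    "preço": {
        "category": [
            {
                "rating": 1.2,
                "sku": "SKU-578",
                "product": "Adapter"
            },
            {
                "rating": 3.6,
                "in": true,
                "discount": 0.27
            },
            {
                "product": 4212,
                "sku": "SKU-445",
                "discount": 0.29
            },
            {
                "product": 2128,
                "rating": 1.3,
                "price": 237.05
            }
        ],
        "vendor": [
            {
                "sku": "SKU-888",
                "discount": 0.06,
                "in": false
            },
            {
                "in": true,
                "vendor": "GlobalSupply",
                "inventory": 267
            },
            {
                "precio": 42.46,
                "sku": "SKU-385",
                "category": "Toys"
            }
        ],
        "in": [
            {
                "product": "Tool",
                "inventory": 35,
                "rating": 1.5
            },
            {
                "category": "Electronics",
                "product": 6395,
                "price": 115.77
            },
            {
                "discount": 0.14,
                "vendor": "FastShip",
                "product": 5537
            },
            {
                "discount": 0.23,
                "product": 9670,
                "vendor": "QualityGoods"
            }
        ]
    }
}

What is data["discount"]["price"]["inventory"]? 207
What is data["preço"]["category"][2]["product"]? 4212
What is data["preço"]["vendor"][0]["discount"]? 0.06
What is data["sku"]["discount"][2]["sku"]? "SKU-629"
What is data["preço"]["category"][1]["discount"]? 0.27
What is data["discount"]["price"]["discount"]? 0.26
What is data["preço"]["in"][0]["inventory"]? 35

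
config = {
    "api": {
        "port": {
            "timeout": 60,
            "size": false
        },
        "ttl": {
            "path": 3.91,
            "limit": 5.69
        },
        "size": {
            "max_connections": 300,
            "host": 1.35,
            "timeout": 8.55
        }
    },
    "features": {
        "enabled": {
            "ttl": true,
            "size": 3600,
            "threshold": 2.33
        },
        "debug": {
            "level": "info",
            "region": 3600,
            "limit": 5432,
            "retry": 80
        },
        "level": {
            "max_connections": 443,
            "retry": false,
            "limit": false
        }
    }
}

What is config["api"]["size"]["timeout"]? 8.55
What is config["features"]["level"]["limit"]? False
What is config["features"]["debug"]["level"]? "info"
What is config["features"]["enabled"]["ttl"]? True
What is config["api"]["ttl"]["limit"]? 5.69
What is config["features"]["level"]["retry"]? False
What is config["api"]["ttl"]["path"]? 3.91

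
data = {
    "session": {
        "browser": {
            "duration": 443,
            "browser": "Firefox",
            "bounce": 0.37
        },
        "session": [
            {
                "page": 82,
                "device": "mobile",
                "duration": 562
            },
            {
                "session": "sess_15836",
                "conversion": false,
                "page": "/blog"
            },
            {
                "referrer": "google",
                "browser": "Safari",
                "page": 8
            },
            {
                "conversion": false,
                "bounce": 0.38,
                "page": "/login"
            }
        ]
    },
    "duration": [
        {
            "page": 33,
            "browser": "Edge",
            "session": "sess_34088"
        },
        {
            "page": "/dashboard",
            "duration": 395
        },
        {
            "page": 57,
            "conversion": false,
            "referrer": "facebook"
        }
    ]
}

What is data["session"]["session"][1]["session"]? "sess_15836"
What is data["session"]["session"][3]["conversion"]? False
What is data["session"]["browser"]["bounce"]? 0.37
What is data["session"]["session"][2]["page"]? 8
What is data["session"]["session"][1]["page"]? "/blog"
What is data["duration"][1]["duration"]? 395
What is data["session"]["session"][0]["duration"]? 562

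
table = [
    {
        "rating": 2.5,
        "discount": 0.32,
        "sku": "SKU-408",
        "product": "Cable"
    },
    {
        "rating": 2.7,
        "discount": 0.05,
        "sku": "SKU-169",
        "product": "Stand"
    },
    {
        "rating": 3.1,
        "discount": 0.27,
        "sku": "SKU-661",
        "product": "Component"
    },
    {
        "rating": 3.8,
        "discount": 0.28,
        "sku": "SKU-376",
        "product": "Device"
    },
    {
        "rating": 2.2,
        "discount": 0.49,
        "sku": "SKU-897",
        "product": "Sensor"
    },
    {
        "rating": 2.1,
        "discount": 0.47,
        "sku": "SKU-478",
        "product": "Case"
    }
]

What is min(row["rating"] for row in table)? 2.1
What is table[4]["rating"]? 2.2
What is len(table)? 6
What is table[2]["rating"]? 3.1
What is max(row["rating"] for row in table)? 3.8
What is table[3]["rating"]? 3.8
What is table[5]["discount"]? 0.47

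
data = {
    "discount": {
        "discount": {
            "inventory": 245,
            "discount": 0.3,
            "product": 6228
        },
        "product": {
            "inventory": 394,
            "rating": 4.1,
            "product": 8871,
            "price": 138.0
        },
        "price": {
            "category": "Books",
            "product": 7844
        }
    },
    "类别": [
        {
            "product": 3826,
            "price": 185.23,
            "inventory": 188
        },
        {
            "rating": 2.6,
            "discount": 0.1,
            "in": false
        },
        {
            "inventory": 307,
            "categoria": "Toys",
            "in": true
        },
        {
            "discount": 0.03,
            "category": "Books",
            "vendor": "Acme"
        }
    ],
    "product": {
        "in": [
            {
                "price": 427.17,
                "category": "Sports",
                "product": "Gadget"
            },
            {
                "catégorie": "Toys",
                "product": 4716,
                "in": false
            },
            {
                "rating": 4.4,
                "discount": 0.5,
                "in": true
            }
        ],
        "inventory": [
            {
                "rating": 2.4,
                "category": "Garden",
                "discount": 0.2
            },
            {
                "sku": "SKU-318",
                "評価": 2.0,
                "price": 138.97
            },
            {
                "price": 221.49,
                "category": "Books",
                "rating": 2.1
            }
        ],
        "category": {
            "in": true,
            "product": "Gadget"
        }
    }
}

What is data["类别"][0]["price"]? 185.23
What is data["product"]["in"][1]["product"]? 4716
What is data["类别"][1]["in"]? False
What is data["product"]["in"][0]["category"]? "Sports"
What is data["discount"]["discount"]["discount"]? 0.3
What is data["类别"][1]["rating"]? 2.6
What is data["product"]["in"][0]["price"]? 427.17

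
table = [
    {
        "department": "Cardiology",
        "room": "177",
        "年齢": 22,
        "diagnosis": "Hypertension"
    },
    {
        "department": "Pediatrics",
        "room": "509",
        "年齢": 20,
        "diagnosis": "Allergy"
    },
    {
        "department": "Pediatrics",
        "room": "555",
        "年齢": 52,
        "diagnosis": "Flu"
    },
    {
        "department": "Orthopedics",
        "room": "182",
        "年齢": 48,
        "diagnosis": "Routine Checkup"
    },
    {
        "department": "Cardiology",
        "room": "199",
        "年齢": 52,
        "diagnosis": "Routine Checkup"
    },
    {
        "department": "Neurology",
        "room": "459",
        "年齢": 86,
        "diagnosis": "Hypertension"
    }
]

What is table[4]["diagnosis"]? "Routine Checkup"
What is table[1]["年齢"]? 20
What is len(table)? 6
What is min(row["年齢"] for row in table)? 20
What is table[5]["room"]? "459"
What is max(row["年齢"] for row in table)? 86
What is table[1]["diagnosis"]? "Allergy"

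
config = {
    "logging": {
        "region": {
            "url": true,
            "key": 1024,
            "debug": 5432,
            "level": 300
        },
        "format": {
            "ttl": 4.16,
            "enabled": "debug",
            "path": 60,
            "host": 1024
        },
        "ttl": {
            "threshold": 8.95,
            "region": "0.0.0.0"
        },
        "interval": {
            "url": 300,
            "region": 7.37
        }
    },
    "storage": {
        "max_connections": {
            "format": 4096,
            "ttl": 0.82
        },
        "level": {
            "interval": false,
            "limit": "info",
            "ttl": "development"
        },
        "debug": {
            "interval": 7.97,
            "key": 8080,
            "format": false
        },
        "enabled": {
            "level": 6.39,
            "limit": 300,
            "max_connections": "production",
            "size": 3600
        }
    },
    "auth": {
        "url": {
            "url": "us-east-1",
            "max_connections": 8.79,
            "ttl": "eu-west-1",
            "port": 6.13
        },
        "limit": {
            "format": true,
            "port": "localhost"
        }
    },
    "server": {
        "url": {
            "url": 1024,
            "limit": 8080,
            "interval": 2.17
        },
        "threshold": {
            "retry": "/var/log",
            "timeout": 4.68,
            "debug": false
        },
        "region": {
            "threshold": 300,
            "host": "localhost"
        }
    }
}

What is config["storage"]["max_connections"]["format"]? 4096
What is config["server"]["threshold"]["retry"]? "/var/log"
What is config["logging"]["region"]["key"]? 1024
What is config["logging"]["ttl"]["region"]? "0.0.0.0"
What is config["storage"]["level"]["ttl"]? "development"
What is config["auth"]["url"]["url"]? "us-east-1"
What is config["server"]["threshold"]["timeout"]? 4.68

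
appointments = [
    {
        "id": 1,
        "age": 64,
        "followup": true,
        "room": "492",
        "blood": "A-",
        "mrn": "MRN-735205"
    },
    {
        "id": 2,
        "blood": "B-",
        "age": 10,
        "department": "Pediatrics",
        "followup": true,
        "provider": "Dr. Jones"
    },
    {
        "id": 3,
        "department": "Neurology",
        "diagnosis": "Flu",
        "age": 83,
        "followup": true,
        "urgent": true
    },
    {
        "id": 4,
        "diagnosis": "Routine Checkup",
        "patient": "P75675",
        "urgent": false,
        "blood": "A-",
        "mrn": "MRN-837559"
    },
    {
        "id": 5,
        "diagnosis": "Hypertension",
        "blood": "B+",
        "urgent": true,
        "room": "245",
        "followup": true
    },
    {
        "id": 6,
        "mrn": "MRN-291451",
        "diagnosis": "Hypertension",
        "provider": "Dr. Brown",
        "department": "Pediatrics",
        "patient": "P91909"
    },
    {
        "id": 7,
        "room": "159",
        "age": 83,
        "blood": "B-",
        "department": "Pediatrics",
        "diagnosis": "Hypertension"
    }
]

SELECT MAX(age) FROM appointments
83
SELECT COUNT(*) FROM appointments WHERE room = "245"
1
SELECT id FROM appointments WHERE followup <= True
[1, 2, 3, 5]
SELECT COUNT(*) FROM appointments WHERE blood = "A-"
2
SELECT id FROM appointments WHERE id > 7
[]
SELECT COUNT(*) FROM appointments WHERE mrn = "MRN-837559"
1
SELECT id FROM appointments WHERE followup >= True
[1, 2, 3, 5]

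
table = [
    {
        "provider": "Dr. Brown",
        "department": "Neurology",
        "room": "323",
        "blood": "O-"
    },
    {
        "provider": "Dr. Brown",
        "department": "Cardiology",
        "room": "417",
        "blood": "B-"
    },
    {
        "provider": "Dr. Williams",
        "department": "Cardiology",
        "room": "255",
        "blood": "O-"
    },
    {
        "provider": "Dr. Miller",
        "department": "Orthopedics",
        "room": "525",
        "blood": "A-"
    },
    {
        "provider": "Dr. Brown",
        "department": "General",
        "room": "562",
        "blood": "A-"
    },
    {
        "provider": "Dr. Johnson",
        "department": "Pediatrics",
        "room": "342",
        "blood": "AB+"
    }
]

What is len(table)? 6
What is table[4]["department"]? "General"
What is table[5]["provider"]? "Dr. Johnson"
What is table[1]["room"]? "417"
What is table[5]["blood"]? "AB+"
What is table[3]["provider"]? "Dr. Miller"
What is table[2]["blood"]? "O-"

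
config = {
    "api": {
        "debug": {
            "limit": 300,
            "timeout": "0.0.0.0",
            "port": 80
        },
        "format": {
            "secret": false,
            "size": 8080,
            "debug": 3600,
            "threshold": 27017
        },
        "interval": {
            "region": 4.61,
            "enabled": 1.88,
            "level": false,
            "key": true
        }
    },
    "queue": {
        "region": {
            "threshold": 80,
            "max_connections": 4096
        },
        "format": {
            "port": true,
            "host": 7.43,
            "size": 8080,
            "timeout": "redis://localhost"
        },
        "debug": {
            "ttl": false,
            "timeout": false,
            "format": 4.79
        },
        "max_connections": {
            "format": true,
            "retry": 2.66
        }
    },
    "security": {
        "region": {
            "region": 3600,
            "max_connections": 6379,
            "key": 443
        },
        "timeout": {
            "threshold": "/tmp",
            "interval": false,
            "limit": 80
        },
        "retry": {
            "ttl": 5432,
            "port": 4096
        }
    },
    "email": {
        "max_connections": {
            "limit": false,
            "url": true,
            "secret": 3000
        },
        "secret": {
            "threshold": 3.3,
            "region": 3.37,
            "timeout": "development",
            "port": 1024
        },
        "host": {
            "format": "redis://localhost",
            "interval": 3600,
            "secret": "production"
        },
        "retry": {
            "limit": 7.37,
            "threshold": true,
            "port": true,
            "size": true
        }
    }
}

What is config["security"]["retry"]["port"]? 4096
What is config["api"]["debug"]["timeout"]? "0.0.0.0"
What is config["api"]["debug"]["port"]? 80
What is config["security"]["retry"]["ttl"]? 5432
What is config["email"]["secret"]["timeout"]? "development"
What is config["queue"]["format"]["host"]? 7.43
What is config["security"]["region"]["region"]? 3600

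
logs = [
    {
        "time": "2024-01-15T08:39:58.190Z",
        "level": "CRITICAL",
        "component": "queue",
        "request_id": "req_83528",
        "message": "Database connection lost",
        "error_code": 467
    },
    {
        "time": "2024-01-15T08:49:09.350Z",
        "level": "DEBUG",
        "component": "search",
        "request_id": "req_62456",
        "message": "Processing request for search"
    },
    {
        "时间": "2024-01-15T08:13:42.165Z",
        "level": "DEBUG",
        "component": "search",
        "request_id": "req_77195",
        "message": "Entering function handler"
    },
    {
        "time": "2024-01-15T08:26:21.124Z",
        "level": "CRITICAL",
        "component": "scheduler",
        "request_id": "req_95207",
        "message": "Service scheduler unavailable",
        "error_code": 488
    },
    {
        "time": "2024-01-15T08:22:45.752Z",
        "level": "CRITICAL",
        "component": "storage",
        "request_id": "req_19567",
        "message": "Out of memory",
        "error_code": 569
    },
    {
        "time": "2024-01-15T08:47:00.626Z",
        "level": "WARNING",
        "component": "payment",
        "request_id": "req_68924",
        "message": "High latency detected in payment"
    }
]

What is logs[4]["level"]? "CRITICAL"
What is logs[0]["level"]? "CRITICAL"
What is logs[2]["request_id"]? "req_77195"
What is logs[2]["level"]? "DEBUG"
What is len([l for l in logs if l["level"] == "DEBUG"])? 2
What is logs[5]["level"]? "WARNING"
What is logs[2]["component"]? "search"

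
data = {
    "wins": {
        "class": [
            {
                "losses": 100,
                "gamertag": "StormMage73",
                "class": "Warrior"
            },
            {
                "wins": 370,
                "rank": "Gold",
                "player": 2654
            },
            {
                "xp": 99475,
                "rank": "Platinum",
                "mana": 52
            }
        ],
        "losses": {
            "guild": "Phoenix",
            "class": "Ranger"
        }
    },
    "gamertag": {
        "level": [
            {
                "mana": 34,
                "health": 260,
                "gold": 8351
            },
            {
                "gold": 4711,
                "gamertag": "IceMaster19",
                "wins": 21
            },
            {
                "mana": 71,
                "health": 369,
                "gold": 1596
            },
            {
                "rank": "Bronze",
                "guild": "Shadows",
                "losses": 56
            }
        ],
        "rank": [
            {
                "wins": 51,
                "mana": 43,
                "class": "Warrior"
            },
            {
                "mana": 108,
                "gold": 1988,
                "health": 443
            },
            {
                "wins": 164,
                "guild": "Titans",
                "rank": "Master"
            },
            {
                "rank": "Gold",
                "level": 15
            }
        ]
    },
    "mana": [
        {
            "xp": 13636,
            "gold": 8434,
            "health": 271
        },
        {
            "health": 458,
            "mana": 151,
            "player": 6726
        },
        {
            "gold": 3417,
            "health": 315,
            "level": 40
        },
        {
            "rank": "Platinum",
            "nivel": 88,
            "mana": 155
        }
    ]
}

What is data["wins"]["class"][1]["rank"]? "Gold"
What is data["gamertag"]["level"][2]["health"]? 369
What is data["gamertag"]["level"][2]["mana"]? 71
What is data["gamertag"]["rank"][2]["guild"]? "Titans"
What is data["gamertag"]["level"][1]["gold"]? 4711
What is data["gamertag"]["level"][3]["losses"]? 56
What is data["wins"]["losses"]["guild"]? "Phoenix"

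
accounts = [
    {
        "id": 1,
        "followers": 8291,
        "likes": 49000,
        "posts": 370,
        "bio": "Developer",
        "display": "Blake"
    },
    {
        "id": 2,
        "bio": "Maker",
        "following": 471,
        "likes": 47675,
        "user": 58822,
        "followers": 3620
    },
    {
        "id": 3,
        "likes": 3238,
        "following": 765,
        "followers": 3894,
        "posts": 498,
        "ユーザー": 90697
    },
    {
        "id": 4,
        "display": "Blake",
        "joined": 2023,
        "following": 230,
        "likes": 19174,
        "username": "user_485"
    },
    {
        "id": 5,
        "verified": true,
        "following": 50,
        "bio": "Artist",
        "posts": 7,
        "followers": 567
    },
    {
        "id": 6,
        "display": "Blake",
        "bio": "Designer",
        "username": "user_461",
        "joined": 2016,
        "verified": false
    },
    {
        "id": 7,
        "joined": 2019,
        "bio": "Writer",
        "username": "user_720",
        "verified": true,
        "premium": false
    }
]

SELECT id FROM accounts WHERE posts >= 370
[1, 3]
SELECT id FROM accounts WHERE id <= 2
[1, 2]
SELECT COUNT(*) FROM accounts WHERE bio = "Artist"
1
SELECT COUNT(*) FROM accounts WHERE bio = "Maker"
1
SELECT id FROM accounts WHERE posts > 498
[]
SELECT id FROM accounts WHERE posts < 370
[5]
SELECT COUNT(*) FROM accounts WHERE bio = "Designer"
1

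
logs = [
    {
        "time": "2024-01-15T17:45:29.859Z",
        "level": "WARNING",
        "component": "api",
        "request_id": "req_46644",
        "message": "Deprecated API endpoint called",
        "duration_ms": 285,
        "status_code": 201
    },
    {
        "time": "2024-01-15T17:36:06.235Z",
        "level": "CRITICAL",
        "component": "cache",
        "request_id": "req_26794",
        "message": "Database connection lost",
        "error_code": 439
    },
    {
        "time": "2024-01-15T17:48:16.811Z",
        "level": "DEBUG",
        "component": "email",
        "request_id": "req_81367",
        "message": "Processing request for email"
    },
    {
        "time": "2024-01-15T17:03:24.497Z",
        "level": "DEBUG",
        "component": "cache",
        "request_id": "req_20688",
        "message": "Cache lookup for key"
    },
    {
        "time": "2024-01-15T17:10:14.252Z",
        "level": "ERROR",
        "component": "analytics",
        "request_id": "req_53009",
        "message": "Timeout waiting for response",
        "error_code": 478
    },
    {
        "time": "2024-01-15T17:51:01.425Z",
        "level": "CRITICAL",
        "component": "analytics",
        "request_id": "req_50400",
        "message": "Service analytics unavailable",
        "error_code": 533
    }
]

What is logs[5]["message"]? "Service analytics unavailable"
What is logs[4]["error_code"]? 478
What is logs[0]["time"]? "2024-01-15T17:45:29.859Z"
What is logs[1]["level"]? "CRITICAL"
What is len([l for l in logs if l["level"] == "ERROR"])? 1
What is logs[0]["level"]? "WARNING"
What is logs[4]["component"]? "analytics"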